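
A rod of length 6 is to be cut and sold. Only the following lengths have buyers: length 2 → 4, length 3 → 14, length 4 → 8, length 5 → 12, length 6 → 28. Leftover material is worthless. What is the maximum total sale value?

Let r[k] be the best obtainable value from length k. For each k, try every first piece i and keep the best of price[i] + r[k−i].
r[1] = 0
r[2] = 4
r[3] = 14
r[4] = 14
r[5] = 18  (first piece 2, then r[3]=14)
r[6] = 28  (first piece 3, then r[3]=14)
One optimal cutting: 3 + 3 → 28.

28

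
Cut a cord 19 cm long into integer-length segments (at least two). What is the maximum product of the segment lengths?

Define f[k] = max over 1≤i<k of i · max(k−i, f[k−i]); the inner max lets the remainder stay uncut if that's better.
f[2] = 1*max(1,0) = 1*1 = 1
f[3] = max(1*2, 2*1) = 2
f[4] = max(1*3, 2*2, 3*1) = 4
f[5] = max(1*4, 2*3, 3*2, 4*1) = 6
f[6] = max(1*6, 2*4, 3*3, 4*2, 5*1) = 9
f[7] = max(1*9, 2*6, 3*4, 4*3, 5*2, 6*1) = 12
f[8] = max(1*12, 2*9, 3*6, …, 6*2, 7*1) = 18
f[9] = max(1*18, 2*12, 3*9, …, 7*2, 8*1) = 27
f[10] = max(1*27, 2*18, 3*12, …, 8*2, 9*1) = 36
f[11] = max(1*36, 2*27, 3*18, …, 9*2, 10*1) = 54
f[12] = max(1*54, 2*36, 3*27, …, 10*2, 11*1) = 81
f[13] = max(1*81, 2*54, 3*36, …, 11*2, 12*1) = 108
f[14] = max(1*108, 2*81, 3*54, …, 12*2, 13*1) = 162
f[15] = max(1*162, 2*108, 3*81, …, 13*2, 14*1) = 243
f[16] = max(1*243, 2*162, 3*108, …, 14*2, 15*1) = 324
f[17] = max(1*324, 2*243, 3*162, …, 15*2, 16*1) = 486
f[18] = max(1*486, 2*324, 3*243, …, 16*2, 17*1) = 729
f[19] = max(1*729, 2*486, 3*324, …, 17*2, 18*1) = 972
One optimal split: 3 + 3 + 3 + 3 + 3 + 2 + 2; product 3*3*3*3*3*2*2 = 972.

972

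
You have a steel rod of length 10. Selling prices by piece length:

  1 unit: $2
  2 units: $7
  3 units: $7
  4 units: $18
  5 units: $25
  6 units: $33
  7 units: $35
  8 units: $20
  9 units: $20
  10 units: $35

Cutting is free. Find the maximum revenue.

51

Consider every possible first cut. best[k] is the best of p[i]+best[k−i] over all sellable i≤k.
best[1] = 2
best[2] = max(2+2, 7+0) = 7
best[3] = max(2+7, 7+2, 7+0) = 9
best[4] = max(2+9, 7+7, 7+2, 18+0) = 18
best[5] = max(2+18, 7+9, 7+7, 18+2, 25+0) = 25
best[6] = max(2+25, 7+18, 7+9, 18+7, 25+2, 33+0) = 33
best[7] = max(2+33, 7+25, 7+18, …, 33+2, 35+0) = 35
best[8] = max(2+35, 7+33, 7+25, …, 35+2, 20+0) = 40
best[9] = max(2+40, 7+35, 7+33, …, 20+2, 20+0) = 43
best[10] = max(2+43, 7+40, 7+35, …, 20+2, 35+0) = 51
One optimal cutting: 6 + 4 → $33 + $18 = $51.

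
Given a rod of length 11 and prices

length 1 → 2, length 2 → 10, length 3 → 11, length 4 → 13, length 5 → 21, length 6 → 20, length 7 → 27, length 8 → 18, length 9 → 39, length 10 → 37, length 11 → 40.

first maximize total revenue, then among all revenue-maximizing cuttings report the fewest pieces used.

Build r[k] bottom-up: r[k] = max over allowed piece i of (p[i] + r[k−i]).
r[1] = 2
r[2] = 10
r[3] = 12  (first piece 1, then r[2]=10)
r[4] = 20  (first piece 2, then r[2]=10)
r[5] = 22  (first piece 1, then r[4]=20)
r[6] = 30  (first piece 2, then r[4]=20)
r[7] = 32  (first piece 1, then r[6]=30)
r[8] = 40  (first piece 2, then r[6]=30)
r[9] = 42  (first piece 1, then r[8]=40)
r[10] = 50  (first piece 2, then r[8]=40)
r[11] = 52  (first piece 1, then r[10]=50)
Maximum revenue is 52.
Now minimize piece count subject to staying optimal: for each k, pieces[k] = 1 + min over i with p[i]+r[k−i]=r[k] of pieces[k−i].
pieces[8] = 4
pieces[9] = 5
pieces[10] = 5
pieces[11] = 6

6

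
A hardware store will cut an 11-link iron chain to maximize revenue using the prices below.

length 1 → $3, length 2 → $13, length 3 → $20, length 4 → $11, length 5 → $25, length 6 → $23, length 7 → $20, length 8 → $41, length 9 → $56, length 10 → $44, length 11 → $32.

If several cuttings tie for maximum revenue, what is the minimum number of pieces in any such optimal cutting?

Build r[k] bottom-up: r[k] = max over allowed piece i of (p[i] + r[k−i]).
r[1] = 3
r[2] = 13
r[3] = 20
r[4] = 26  (first piece 2, then r[2]=13)
r[5] = 33  (first piece 2, then r[3]=20)
r[6] = 40  (first piece 3, then r[3]=20)
r[7] = 46  (first piece 2, then r[5]=33)
r[8] = 53  (first piece 2, then r[6]=40)
r[9] = 60  (first piece 3, then r[6]=40)
r[10] = 66  (first piece 2, then r[8]=53)
r[11] = 73  (first piece 2, then r[9]=60)
Maximum revenue is $73.
Now minimize piece count subject to staying optimal: for each k, pieces[k] = 1 + min over i with p[i]+r[k−i]=r[k] of pieces[k−i].
pieces[8] = 3
pieces[9] = 3
pieces[10] = 4
pieces[11] = 4

4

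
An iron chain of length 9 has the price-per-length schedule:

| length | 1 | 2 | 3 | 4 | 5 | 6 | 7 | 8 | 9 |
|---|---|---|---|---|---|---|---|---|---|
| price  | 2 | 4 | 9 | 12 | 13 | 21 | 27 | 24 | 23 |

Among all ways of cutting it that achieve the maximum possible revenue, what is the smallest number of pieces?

Build r[k] bottom-up: r[k] = max over allowed piece i of (p[i] + r[k−i]).
r[1] = 2
r[2] = max(2+2, 4+0) = 4
r[3] = max(2+4, 4+2, 9+0) = 9
r[4] = max(2+9, 4+4, 9+2, 12+0) = 12
r[5] = max(2+12, 4+9, 9+4, 12+2, 13+0) = 14
r[6] = max(2+14, 4+12, 9+9, 12+4, 13+2, 21+0) = 21
r[7] = max(2+21, 4+14, 9+12, …, 21+2, 27+0) = 27
r[8] = max(2+27, 4+21, 9+14, …, 27+2, 24+0) = 29
r[9] = max(2+29, 4+27, 9+21, …, 24+2, 23+0) = 31
Maximum revenue is $31.
Now minimize piece count subject to staying optimal: for each k, pieces[k] = 1 + min over i with p[i]+r[k−i]=r[k] of pieces[k−i].
pieces[6] = 1
pieces[7] = 1
pieces[8] = 2
pieces[9] = 2

2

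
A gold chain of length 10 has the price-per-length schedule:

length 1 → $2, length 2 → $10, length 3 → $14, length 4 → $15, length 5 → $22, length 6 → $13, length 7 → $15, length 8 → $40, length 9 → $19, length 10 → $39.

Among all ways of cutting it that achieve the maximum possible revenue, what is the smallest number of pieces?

Consider every possible first cut. r[k] is the best of p[i]+r[k−i] over all sellable i≤k.
r[1] = 2
r[2] = max(2+2, 10+0) = 10
r[3] = max(2+10, 10+2, 14+0) = 14
r[4] = max(2+14, 10+10, 14+2, 15+0) = 20
r[5] = max(2+20, 10+14, 14+10, 15+2, 22+0) = 24
r[6] = max(2+24, 10+20, 14+14, 15+10, 22+2, 13+0) = 30
r[7] = max(2+30, 10+24, 14+20, …, 13+2, 15+0) = 34
r[8] = max(2+34, 10+30, 14+24, …, 15+2, 40+0) = 40
r[9] = max(2+40, 10+34, 14+30, …, 40+2, 19+0) = 44
r[10] = max(2+44, 10+40, 14+34, …, 19+2, 39+0) = 50
Maximum revenue is $50.
Now minimize piece count subject to staying optimal: for each k, pieces[k] = 1 + min over i with p[i]+r[k−i]=r[k] of pieces[k−i].
pieces[7] = 3
pieces[8] = 1
pieces[9] = 4
pieces[10] = 2

2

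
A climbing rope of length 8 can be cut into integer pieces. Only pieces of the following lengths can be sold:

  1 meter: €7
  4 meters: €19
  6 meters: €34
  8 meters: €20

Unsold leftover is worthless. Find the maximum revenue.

Let f[k] be the best obtainable value from length k. For each k, try every first piece i and keep the best of price[i] + f[k−i].
f[1] = 7
f[2] = 14  (first piece 1, then f[1]=7)
f[3] = 21  (first piece 1, then f[2]=14)
f[4] = max(7+21, 19+0) = 28
f[5] = max(7+28, 19+7) = 35
f[6] = max(7+35, 19+14, 34+0) = 42
f[7] = max(7+42, 19+21, 34+7) = 49
f[8] = max(7+49, 19+28, 34+14, 20+0) = 56
One optimal cutting: 1 + 1 + 1 + 1 + 1 + 1 + 1 + 1 → €56.

56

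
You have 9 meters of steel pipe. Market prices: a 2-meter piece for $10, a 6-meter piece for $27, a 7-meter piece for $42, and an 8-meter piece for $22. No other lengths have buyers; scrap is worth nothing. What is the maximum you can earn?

Consider every possible first cut. f[k] is the best of p[i]+f[k−i] over all sellable i≤k.
f[1] = 0
f[2] = 10
f[3] = 10
f[4] = 20  (first piece 2, then f[2]=10)
f[5] = 20
f[6] = max(10+20, 27+0) = 30
f[7] = max(10+20, 27+0, 42+0) = 42
f[8] = max(10+30, 27+10, 42+0, 22+0) = 42
f[9] = max(10+42, 27+10, 42+10, 22+0) = 52
One optimal cutting: 7 + 2 → $52.

52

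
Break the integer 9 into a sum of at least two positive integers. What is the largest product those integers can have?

27

Fill m[k] for k=2..9: at each k try every first piece i and multiply by the better of (k−i) uncut or m[k−i].
Small cases: m[2]=1.
m[3] = max(1·2, 2·1) = 2
m[4] = max(1·3, 2·2, 3·1) = 4
m[5] = max(1·4, 2·3, 3·2, 4·1) = 6
m[6] = max(1·6, 2·4, 3·3, 4·2, 5·1) = 9
m[7] = max(1·9, 2·6, 3·4, 4·3, 5·2, 6·1) = 12
m[8] = max(1·12, 2·9, 3·6, …, 6·2, 7·1) = 18
m[9] = max(1·18, 2·12, 3·9, …, 7·2, 8·1) = 27
One optimal split: 3 + 3 + 3; product 3·3·3 = 27.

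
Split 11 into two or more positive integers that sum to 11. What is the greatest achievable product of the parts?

54

Let g[k] be the best product for length k (with at least one cut). For each first piece i, the rest contributes max(k−i, g[k−i]).
Small cases: g[2]=1, g[3]=2, g[4]=4, g[5]=6, g[6]=9.
g[7] = max(1*9, 2*6, 3*4, 4*3, 5*2, 6*1) = 12
g[8] = max(1*12, 2*9, 3*6, …, 6*2, 7*1) = 18
g[9] = max(1*18, 2*12, 3*9, …, 7*2, 8*1) = 27
g[10] = max(1*27, 2*18, 3*12, …, 8*2, 9*1) = 36
g[11] = max(1*36, 2*27, 3*18, …, 9*2, 10*1) = 54
One optimal split: 3 + 3 + 3 + 2; product 3*3*3*2 = 54.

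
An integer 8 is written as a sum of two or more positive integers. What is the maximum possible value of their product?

Fill P[k] for k=2..8: at each k try every first piece i and multiply by the better of (k−i) uncut or P[k−i].
P[2] = 1×max(1,0) = 1×1 = 1
P[3] = max(1×2, 2×1) = 2
P[4] = max(1×3, 2×2, 3×1) = 4
P[5] = max(1×4, 2×3, 3×2, 4×1) = 6
P[6] = max(1×6, 2×4, 3×3, 4×2, 5×1) = 9
P[7] = max(1×9, 2×6, 3×4, 4×3, 5×2, 6×1) = 12
P[8] = max(1×12, 2×9, 3×6, …, 6×2, 7×1) = 18
One optimal split: 3 + 3 + 2; product 3×3×2 = 18.

18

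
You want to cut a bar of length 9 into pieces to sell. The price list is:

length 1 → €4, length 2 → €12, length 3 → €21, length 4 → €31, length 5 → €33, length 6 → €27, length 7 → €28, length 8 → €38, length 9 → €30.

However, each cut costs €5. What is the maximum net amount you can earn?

Build v[k] bottom-up: v[k] = max over allowed piece i of (p[i] + v[k−i]) − 5 per cut.
v[1] = 4
v[2] = max(4+4-5, 12+0) = 12
v[3] = max(4+12-5, 12+4-5, 21+0) = 21
v[4] = max(4+21-5, 12+12-5, 21+4-5, 31+0) = 31
v[5] = max(4+31-5, 12+21-5, 21+12-5, 31+4-5, 33+0) = 33
v[6] = max(4+33-5, 12+31-5, 21+21-5, 31+12-5, 33+4-5, 27+0) = 38
v[7] = max(4+38-5, 12+33-5, 21+31-5, …, 27+4-5, 28+0) = 47
v[8] = max(4+47-5, 12+38-5, 21+33-5, …, 28+4-5, 38+0) = 57
v[9] = max(4+57-5, 12+47-5, 21+38-5, …, 38+4-5, 30+0) = 59
One optimal plan: pieces 5 + 4 (1 cut) → €64 − €5 = €59.

59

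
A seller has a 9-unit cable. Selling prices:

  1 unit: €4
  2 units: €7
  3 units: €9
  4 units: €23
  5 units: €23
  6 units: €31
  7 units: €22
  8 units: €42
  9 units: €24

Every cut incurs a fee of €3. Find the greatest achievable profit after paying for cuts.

44

Build v[k] bottom-up: v[k] = max over allowed piece i of (p[i] + v[k−i]) − 3 per cut.
v[1] = 4
v[2] = max(4+4-3, 7+0) = 7
v[3] = max(4+7-3, 7+4-3, 9+0) = 9
v[4] = max(4+9-3, 7+7-3, 9+4-3, 23+0) = 23
v[5] = max(4+23-3, 7+9-3, 9+7-3, 23+4-3, 23+0) = 24
v[6] = max(4+24-3, 7+23-3, 9+9-3, 23+7-3, 23+4-3, 31+0) = 31
v[7] = max(4+31-3, 7+24-3, 9+23-3, …, 31+4-3, 22+0) = 32
v[8] = max(4+32-3, 7+31-3, 9+24-3, …, 22+4-3, 42+0) = 43
v[9] = max(4+43-3, 7+32-3, 9+31-3, …, 42+4-3, 24+0) = 44
One optimal plan: pieces 4 + 4 + 1 (2 cuts) → €50 − €6 = €44.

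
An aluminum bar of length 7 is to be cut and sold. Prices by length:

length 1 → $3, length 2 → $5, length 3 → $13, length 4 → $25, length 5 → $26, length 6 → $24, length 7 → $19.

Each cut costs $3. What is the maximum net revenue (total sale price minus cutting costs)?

Build net[k] bottom-up: net[k] = max over allowed piece i of (p[i] + net[k−i]) − 3 per cut.
net[1] = 3
net[2] = max(3+3-3, 5+0) = 5
net[3] = max(3+5-3, 5+3-3, 13+0) = 13
net[4] = max(3+13-3, 5+5-3, 13+3-3, 25+0) = 25
net[5] = max(3+25-3, 5+13-3, 13+5-3, 25+3-3, 26+0) = 26
net[6] = max(3+26-3, 5+25-3, 13+13-3, 25+5-3, 26+3-3, 24+0) = 27
net[7] = max(3+27-3, 5+26-3, 13+25-3, …, 24+3-3, 19+0) = 35
One optimal plan: pieces 4 + 3 (1 cut) → $38 − $3 = $35.

35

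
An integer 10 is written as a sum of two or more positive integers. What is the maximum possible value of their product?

36

Let g[k] be the best product for length k (with at least one cut). For each first piece i, the rest contributes max(k−i, g[k−i]).
g[2] = 1×max(1,0) = 1×1 = 1
g[3] = 1×max(2,1) = 1×2 = 2
g[4] = 2×max(2,1) = 2×2 = 4
g[5] = 2×max(3,2) = 2×3 = 6
g[6] = 3×max(3,2) = 3×3 = 9
g[7] = 2×max(5,6) = 2×6 = 12
g[8] = 2×max(6,9) = 2×9 = 18
g[9] = 3×max(6,9) = 3×9 = 27
g[10] = 2×max(8,18) = 2×18 = 36
One optimal split: 3 + 3 + 2 + 2; product 3×3×2×2 = 36.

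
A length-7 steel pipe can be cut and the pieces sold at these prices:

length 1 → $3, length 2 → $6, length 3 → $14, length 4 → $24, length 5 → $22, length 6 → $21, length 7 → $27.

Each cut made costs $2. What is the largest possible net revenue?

36

Consider every possible first cut. v[k] is the best of p[i]+v[k−i] over all sellable i≤k, charging 2 whenever i<k.
v[1] = 3
v[2] = 6
v[3] = 14
v[4] = 24
v[5] = 25  (first piece 1, then v[4]=24)
v[6] = 28  (first piece 2, then v[4]=24)
v[7] = 36  (first piece 3, then v[4]=24)
One optimal plan: pieces 4 + 3 (1 cut) → $38 − $2 = $36.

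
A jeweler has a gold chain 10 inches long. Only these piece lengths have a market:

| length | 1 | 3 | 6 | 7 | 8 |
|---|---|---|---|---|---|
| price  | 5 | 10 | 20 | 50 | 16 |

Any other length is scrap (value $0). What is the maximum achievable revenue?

65

Build best[k] bottom-up: best[k] = max over allowed piece i of (p[i] + best[k−i]).
best[1] = 5
best[2] = 10  (first piece 1, then best[1]=5)
best[3] = 15  (first piece 1, then best[2]=10)
best[4] = 20  (first piece 1, then best[3]=15)
best[5] = 25  (first piece 1, then best[4]=20)
best[6] = 30  (first piece 1, then best[5]=25)
best[7] = 50
best[8] = 55  (first piece 1, then best[7]=50)
best[9] = 60  (first piece 1, then best[8]=55)
best[10] = 65  (first piece 1, then best[9]=60)
One optimal cutting: 7 + 1 + 1 + 1 → $65.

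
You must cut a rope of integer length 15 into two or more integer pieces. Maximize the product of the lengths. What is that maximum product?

Let f[k] be the best product for length k (with at least one cut). For each first piece i, the rest contributes max(k−i, f[k−i]).
f[2] = 1×max(1,0) = 1×1 = 1
f[3] = max(1×2, 2×1) = 2
f[4] = max(1×3, 2×2, 3×1) = 4
f[5] = max(1×4, 2×3, 3×2, 4×1) = 6
f[6] = max(1×6, 2×4, 3×3, 4×2, 5×1) = 9
f[7] = max(1×9, 2×6, 3×4, 4×3, 5×2, 6×1) = 12
f[8] = max(1×12, 2×9, 3×6, …, 6×2, 7×1) = 18
f[9] = max(1×18, 2×12, 3×9, …, 7×2, 8×1) = 27
f[10] = max(1×27, 2×18, 3×12, …, 8×2, 9×1) = 36
f[11] = max(1×36, 2×27, 3×18, …, 9×2, 10×1) = 54
f[12] = max(1×54, 2×36, 3×27, …, 10×2, 11×1) = 81
f[13] = max(1×81, 2×54, 3×36, …, 11×2, 12×1) = 108
f[14] = max(1×108, 2×81, 3×54, …, 12×2, 13×1) = 162
f[15] = max(1×162, 2×108, 3×81, …, 13×2, 14×1) = 243
One optimal split: 3 + 3 + 3 + 3 + 3; product 3×3×3×3×3 = 243.

243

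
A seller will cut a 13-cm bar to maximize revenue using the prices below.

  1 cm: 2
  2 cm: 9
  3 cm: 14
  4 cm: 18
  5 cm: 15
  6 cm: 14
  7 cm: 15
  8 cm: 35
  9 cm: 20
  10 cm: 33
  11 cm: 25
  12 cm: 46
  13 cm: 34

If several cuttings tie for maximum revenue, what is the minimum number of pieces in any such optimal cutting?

Let r[k] be the best obtainable value from length k. For each k, try every first piece i and keep the best of price[i] + r[k−i].
r[1] = 2
r[2] = max(2+2, 9+0) = 9
r[3] = max(2+9, 9+2, 14+0) = 14
r[4] = max(2+14, 9+9, 14+2, 18+0) = 18
r[5] = max(2+18, 9+14, 14+9, 18+2, 15+0) = 23
r[6] = max(2+23, 9+18, 14+14, 18+9, 15+2, 14+0) = 28
r[7] = max(2+28, 9+23, 14+18, …, 14+2, 15+0) = 32
r[8] = max(2+32, 9+28, 14+23, …, 15+2, 35+0) = 37
r[9] = max(2+37, 9+32, 14+28, …, 35+2, 20+0) = 42
r[10] = max(2+42, 9+37, 14+32, …, 20+2, 33+0) = 46
r[11] = max(2+46, 9+42, 14+37, …, 33+2, 25+0) = 51
r[12] = max(2+51, 9+46, 14+42, …, 25+2, 46+0) = 56
r[13] = max(2+56, 9+51, 14+46, …, 46+2, 34+0) = 60
Maximum revenue is 60.
Now minimize piece count subject to staying optimal: for each k, pieces[k] = 1 + min over i with p[i]+r[k−i]=r[k] of pieces[k−i].
pieces[10] = 3
pieces[11] = 4
pieces[12] = 4
pieces[13] = 4

4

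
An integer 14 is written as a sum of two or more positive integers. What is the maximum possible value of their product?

162

Let m[k] be the best product for length k (with at least one cut). For each first piece i, the rest contributes max(k−i, m[k−i]).
m[2] = 1*max(1,0) = 1*1 = 1
m[3] = 1*max(2,1) = 1*2 = 2
m[4] = 2*max(2,1) = 2*2 = 4
m[5] = 2*max(3,2) = 2*3 = 6
m[6] = 3*max(3,2) = 3*3 = 9
m[7] = 2*max(5,6) = 2*6 = 12
m[8] = 2*max(6,9) = 2*9 = 18
m[9] = 3*max(6,9) = 3*9 = 27
m[10] = 2*max(8,18) = 2*18 = 36
m[11] = 2*max(9,27) = 2*27 = 54
m[12] = 3*max(9,27) = 3*27 = 81
m[13] = 2*max(11,54) = 2*54 = 108
m[14] = 2*max(12,81) = 2*81 = 162
One optimal split: 3 + 3 + 3 + 3 + 2; product 3*3*3*3*2 = 162.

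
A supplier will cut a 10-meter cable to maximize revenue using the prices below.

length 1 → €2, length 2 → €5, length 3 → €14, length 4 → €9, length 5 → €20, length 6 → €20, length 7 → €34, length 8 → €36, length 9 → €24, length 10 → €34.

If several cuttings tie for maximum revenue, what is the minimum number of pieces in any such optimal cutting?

Let r[k] be the best obtainable value from length k. For each k, try every first piece i and keep the best of price[i] + r[k−i].
r[1] = 2
r[2] = max(2+2, 5+0) = 5
r[3] = max(2+5, 5+2, 14+0) = 14
r[4] = max(2+14, 5+5, 14+2, 9+0) = 16
r[5] = max(2+16, 5+14, 14+5, 9+2, 20+0) = 20
r[6] = max(2+20, 5+16, 14+14, 9+5, 20+2, 20+0) = 28
r[7] = max(2+28, 5+20, 14+16, …, 20+2, 34+0) = 34
r[8] = max(2+34, 5+28, 14+20, …, 34+2, 36+0) = 36
r[9] = max(2+36, 5+34, 14+28, …, 36+2, 24+0) = 42
r[10] = max(2+42, 5+36, 14+34, …, 24+2, 34+0) = 48
Maximum revenue is €48.
Now minimize piece count subject to staying optimal: for each k, pieces[k] = 1 + min over i with p[i]+r[k−i]=r[k] of pieces[k−i].
pieces[7] = 1
pieces[8] = 1
pieces[9] = 3
pieces[10] = 2

2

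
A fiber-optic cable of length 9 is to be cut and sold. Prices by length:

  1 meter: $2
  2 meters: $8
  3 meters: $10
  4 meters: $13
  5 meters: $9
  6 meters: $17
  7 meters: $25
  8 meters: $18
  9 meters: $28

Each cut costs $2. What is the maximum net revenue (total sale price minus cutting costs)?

Build net[k] bottom-up: net[k] = max over allowed piece i of (p[i] + net[k−i]) − 2 per cut.
net[1] = 2
net[2] = max(2+2-2, 8+0) = 8
net[3] = max(2+8-2, 8+2-2, 10+0) = 10
net[4] = max(2+10-2, 8+8-2, 10+2-2, 13+0) = 14
net[5] = max(2+14-2, 8+10-2, 10+8-2, 13+2-2, 9+0) = 16
net[6] = max(2+16-2, 8+14-2, 10+10-2, 13+8-2, 9+2-2, 17+0) = 20
net[7] = max(2+20-2, 8+16-2, 10+14-2, …, 17+2-2, 25+0) = 25
net[8] = max(2+25-2, 8+20-2, 10+16-2, …, 25+2-2, 18+0) = 26
net[9] = max(2+26-2, 8+25-2, 10+20-2, …, 18+2-2, 28+0) = 31
One optimal plan: pieces 7 + 2 (1 cut) → $33 − $2 = $31.

31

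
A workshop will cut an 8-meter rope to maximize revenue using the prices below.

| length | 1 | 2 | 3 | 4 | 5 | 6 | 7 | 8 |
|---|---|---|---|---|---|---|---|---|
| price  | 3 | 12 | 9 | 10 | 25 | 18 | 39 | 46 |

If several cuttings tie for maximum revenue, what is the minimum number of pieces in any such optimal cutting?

Consider every possible first cut. r[k] is the best of p[i]+r[k−i] over all sellable i≤k.
r[1] = 3
r[2] = 12
r[3] = 15  (first piece 1, then r[2]=12)
r[4] = 24  (first piece 2, then r[2]=12)
r[5] = 27  (first piece 1, then r[4]=24)
r[6] = 36  (first piece 2, then r[4]=24)
r[7] = 39  (first piece 1, then r[6]=36)
r[8] = 48  (first piece 2, then r[6]=36)
Maximum revenue is 48.
Now minimize piece count subject to staying optimal: for each k, pieces[k] = 1 + min over i with p[i]+r[k−i]=r[k] of pieces[k−i].
pieces[5] = 3
pieces[6] = 3
pieces[7] = 1
pieces[8] = 4

4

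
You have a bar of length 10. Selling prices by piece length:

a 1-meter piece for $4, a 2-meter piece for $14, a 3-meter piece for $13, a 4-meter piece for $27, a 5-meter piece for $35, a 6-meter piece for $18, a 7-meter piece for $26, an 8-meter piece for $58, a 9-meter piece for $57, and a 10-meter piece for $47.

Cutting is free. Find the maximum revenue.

72

Consider every possible first cut. v[k] is the best of p[i]+v[k−i] over all sellable i≤k.
v[1] = 4
v[2] = 14
v[3] = 18  (first piece 1, then v[2]=14)
v[4] = 28  (first piece 2, then v[2]=14)
v[5] = 35
v[6] = 42  (first piece 2, then v[4]=28)
v[7] = 49  (first piece 2, then v[5]=35)
v[8] = 58
v[9] = 63  (first piece 2, then v[7]=49)
v[10] = 72  (first piece 2, then v[8]=58)
One optimal cutting: 8 + 2 → $58 + $14 = $72.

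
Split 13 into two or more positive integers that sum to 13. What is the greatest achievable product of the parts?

Define m[k] = max over 1≤i<k of i · max(k−i, m[k−i]); the inner max lets the remainder stay uncut if that's better.
m[2] = 1×max(1,0) = 1×1 = 1
m[3] = 1×max(2,1) = 1×2 = 2
m[4] = 2×max(2,1) = 2×2 = 4
m[5] = 2×max(3,2) = 2×3 = 6
m[6] = 3×max(3,2) = 3×3 = 9
m[7] = 2×max(5,6) = 2×6 = 12
m[8] = 2×max(6,9) = 2×9 = 18
m[9] = 3×max(6,9) = 3×9 = 27
m[10] = 2×max(8,18) = 2×18 = 36
m[11] = 2×max(9,27) = 2×27 = 54
m[12] = 3×max(9,27) = 3×27 = 81
m[13] = 2×max(11,54) = 2×54 = 108
One optimal split: 3 + 3 + 3 + 2 + 2; product 3×3×3×2×2 = 108.

108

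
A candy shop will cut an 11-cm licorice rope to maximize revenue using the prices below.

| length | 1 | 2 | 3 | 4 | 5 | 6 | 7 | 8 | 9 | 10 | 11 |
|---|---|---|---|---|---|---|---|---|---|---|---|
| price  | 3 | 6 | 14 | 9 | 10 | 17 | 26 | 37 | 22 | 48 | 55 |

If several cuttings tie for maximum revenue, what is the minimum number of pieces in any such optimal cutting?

Build r[k] bottom-up: r[k] = max over allowed piece i of (p[i] + r[k−i]).
r[1] = 3
r[2] = 6  (first piece 1, then r[1]=3)
r[3] = 14
r[4] = 17  (first piece 1, then r[3]=14)
r[5] = 20  (first piece 1, then r[4]=17)
r[6] = 28  (first piece 3, then r[3]=14)
r[7] = 31  (first piece 1, then r[6]=28)
r[8] = 37
r[9] = 42  (first piece 3, then r[6]=28)
r[10] = 48
r[11] = 55
Maximum revenue is ¢55.
Now minimize piece count subject to staying optimal: for each k, pieces[k] = 1 + min over i with p[i]+r[k−i]=r[k] of pieces[k−i].
pieces[8] = 1
pieces[9] = 3
pieces[10] = 1
pieces[11] = 1

1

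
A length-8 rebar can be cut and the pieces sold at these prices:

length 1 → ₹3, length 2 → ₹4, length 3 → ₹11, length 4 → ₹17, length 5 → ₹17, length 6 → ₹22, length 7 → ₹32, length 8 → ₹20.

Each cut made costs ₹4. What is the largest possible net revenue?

31

Consider every possible first cut. net[k] is the best of p[i]+net[k−i] over all sellable i≤k, charging 4 whenever i<k.
net[1] = 3
net[2] = max(3+3-4, 4+0) = 4
net[3] = max(3+4-4, 4+3-4, 11+0) = 11
net[4] = max(3+11-4, 4+4-4, 11+3-4, 17+0) = 17
net[5] = max(3+17-4, 4+11-4, 11+4-4, 17+3-4, 17+0) = 17
net[6] = max(3+17-4, 4+17-4, 11+11-4, 17+4-4, 17+3-4, 22+0) = 22
net[7] = max(3+22-4, 4+17-4, 11+17-4, …, 22+3-4, 32+0) = 32
net[8] = max(3+32-4, 4+22-4, 11+17-4, …, 32+3-4, 20+0) = 31
One optimal plan: pieces 7 + 1 (1 cut) → ₹35 − ₹4 = ₹31.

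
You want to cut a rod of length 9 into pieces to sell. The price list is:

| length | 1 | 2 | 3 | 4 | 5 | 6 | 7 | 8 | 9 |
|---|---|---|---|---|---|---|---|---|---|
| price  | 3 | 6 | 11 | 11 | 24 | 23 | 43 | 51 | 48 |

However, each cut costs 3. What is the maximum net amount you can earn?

Let r[k] be the best obtainable value from length k. For each k, try every first piece i and keep the best of price[i] + r[k−i] minus the 3 cut fee when i<k.
r[1] = 3
r[2] = max(3+3-3, 6+0) = 6
r[3] = max(3+6-3, 6+3-3, 11+0) = 11
r[4] = max(3+11-3, 6+6-3, 11+3-3, 11+0) = 11
r[5] = max(3+11-3, 6+11-3, 11+6-3, 11+3-3, 24+0) = 24
r[6] = max(3+24-3, 6+11-3, 11+11-3, 11+6-3, 24+3-3, 23+0) = 24
r[7] = max(3+24-3, 6+24-3, 11+11-3, …, 23+3-3, 43+0) = 43
r[8] = max(3+43-3, 6+24-3, 11+24-3, …, 43+3-3, 51+0) = 51
r[9] = max(3+51-3, 6+43-3, 11+24-3, …, 51+3-3, 48+0) = 51
One optimal plan: pieces 8 + 1 (1 cut) → 54 − 3 = 51.

51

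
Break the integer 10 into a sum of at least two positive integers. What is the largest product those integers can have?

Let P[k] be the best product for length k (with at least one cut). For each first piece i, the rest contributes max(k−i, P[k−i]).
Small cases: P[2]=1, P[3]=2.
P[4] = 2·max(2,1) = 2·2 = 4
P[5] = 2·max(3,2) = 2·3 = 6
P[6] = 3·max(3,2) = 3·3 = 9
P[7] = 2·max(5,6) = 2·6 = 12
P[8] = 2·max(6,9) = 2·9 = 18
P[9] = 3·max(6,9) = 3·9 = 27
P[10] = 2·max(8,18) = 2·18 = 36
One optimal split: 3 + 3 + 2 + 2; product 3·3·2·2 = 36.

36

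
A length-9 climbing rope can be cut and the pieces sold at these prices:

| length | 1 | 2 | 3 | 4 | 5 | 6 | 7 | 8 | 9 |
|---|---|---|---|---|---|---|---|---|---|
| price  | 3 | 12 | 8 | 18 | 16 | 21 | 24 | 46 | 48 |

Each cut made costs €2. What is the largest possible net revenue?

48

Let r[k] be the best obtainable value from length k. For each k, try every first piece i and keep the best of price[i] + r[k−i] minus the 2 cut fee when i<k.
r[1] = 3
r[2] = max(3+3-2, 12+0) = 12
r[3] = max(3+12-2, 12+3-2, 8+0) = 13
r[4] = max(3+13-2, 12+12-2, 8+3-2, 18+0) = 22
r[5] = max(3+22-2, 12+13-2, 8+12-2, 18+3-2, 16+0) = 23
r[6] = max(3+23-2, 12+22-2, 8+13-2, 18+12-2, 16+3-2, 21+0) = 32
r[7] = max(3+32-2, 12+23-2, 8+22-2, …, 21+3-2, 24+0) = 33
r[8] = max(3+33-2, 12+32-2, 8+23-2, …, 24+3-2, 46+0) = 46
r[9] = max(3+46-2, 12+33-2, 8+32-2, …, 46+3-2, 48+0) = 48
Best is to make no cuts and sell whole for €48.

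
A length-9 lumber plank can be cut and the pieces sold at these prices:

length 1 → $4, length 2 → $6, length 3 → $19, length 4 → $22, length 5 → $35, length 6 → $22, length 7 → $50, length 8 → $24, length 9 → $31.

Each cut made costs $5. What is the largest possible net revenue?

Let v[k] be the best obtainable value from length k. For each k, try every first piece i and keep the best of price[i] + v[k−i] minus the 5 cut fee when i<k.
v[1] = 4
v[2] = 6
v[3] = 19
v[4] = 22
v[5] = 35
v[6] = 34  (first piece 1, then v[5]=35)
v[7] = 50
v[8] = 49  (first piece 1, then v[7]=50)
v[9] = 52  (first piece 4, then v[5]=35)
One optimal plan: pieces 5 + 4 (1 cut) → $57 − $5 = $52.

52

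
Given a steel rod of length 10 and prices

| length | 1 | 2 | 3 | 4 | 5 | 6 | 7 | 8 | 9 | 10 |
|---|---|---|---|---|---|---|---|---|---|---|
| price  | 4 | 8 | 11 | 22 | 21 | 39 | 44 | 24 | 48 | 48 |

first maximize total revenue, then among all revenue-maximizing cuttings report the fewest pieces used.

Let r[k] be the best obtainable value from length k. For each k, try every first piece i and keep the best of price[i] + r[k−i].
r[1] = 4
r[2] = max(4+4, 8+0) = 8
r[3] = max(4+8, 8+4, 11+0) = 12
r[4] = max(4+12, 8+8, 11+4, 22+0) = 22
r[5] = max(4+22, 8+12, 11+8, 22+4, 21+0) = 26
r[6] = max(4+26, 8+22, 11+12, 22+8, 21+4, 39+0) = 39
r[7] = max(4+39, 8+26, 11+22, …, 39+4, 44+0) = 44
r[8] = max(4+44, 8+39, 11+26, …, 44+4, 24+0) = 48
r[9] = max(4+48, 8+44, 11+39, …, 24+4, 48+0) = 52
r[10] = max(4+52, 8+48, 11+44, …, 48+4, 48+0) = 61
Maximum revenue is $61.
Now minimize piece count subject to staying optimal: for each k, pieces[k] = 1 + min over i with p[i]+r[k−i]=r[k] of pieces[k−i].
pieces[7] = 1
pieces[8] = 2
pieces[9] = 2
pieces[10] = 2

2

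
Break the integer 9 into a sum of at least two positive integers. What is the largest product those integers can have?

27

Let f[k] be the best product for length k (with at least one cut). For each first piece i, the rest contributes max(k−i, f[k−i]).
Small cases: f[2]=1, f[3]=2.
f[4] = 2·max(2,1) = 2·2 = 4
f[5] = 2·max(3,2) = 2·3 = 6
f[6] = 3·max(3,2) = 3·3 = 9
f[7] = 2·max(5,6) = 2·6 = 12
f[8] = 2·max(6,9) = 2·9 = 18
f[9] = 3·max(6,9) = 3·9 = 27
One optimal split: 3 + 3 + 3; product 3·3·3 = 27.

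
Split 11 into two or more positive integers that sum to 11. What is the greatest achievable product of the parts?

Define g[k] = max over 1≤i<k of i · max(k−i, g[k−i]); the inner max lets the remainder stay uncut if that's better.
g[2] = 1·max(1,0) = 1·1 = 1
g[3] = 1·max(2,1) = 1·2 = 2
g[4] = 2·max(2,1) = 2·2 = 4
g[5] = 2·max(3,2) = 2·3 = 6
g[6] = 3·max(3,2) = 3·3 = 9
g[7] = 2·max(5,6) = 2·6 = 12
g[8] = 2·max(6,9) = 2·9 = 18
g[9] = 3·max(6,9) = 3·9 = 27
g[10] = 2·max(8,18) = 2·18 = 36
g[11] = 2·max(9,27) = 2·27 = 54
One optimal split: 3 + 3 + 3 + 2; product 3·3·3·2 = 54.

54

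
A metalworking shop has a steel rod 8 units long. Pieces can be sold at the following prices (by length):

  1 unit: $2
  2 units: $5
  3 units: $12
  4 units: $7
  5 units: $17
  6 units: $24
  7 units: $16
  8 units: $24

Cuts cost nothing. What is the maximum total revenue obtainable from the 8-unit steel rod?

Build best[k] bottom-up: best[k] = max over allowed piece i of (p[i] + best[k−i]).
best[1] = 2
best[2] = 5
best[3] = 12
best[4] = 14  (first piece 1, then best[3]=12)
best[5] = 17  (first piece 2, then best[3]=12)
best[6] = 24  (first piece 3, then best[3]=12)
best[7] = 26  (first piece 1, then best[6]=24)
best[8] = 29  (first piece 2, then best[6]=24)
One optimal cutting: 3 + 3 + 2 → $12 + $12 + $5 = $29.

29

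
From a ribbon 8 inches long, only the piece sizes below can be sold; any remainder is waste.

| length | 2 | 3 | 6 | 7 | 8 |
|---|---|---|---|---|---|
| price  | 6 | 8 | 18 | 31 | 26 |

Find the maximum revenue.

Build r[k] bottom-up: r[k] = max over allowed piece i of (p[i] + r[k−i]).
r[1] = 0
r[2] = 6
r[3] = 8
r[4] = 12  (first piece 2, then r[2]=6)
r[5] = 14  (first piece 2, then r[3]=8)
r[6] = 18  (first piece 2, then r[4]=12)
r[7] = 31
r[8] = 31
One optimal cutting: pieces 7 with 1 inch of scrap → ¢31.

31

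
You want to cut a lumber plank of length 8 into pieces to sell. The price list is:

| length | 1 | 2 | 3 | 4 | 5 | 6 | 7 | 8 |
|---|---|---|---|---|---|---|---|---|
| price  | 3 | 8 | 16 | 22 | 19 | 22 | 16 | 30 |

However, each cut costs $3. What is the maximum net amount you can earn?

41

Build net[k] bottom-up: net[k] = max over allowed piece i of (p[i] + net[k−i]) − 3 per cut.
net[1] = 3
net[2] = 8
net[3] = 16
net[4] = 22
net[5] = 22  (first piece 1, then net[4]=22)
net[6] = 29  (first piece 3, then net[3]=16)
net[7] = 35  (first piece 3, then net[4]=22)
net[8] = 41  (first piece 4, then net[4]=22)
One optimal plan: pieces 4 + 4 (1 cut) → $44 − $3 = $41.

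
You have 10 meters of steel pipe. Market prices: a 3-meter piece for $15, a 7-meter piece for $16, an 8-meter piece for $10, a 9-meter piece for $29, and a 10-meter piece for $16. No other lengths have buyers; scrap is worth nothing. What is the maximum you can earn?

Let r[k] be the best obtainable value from length k. For each k, try every first piece i and keep the best of price[i] + r[k−i].
r[1] = 0
r[2] = 0
r[3] = 15
r[4] = 15
r[5] = 15
r[6] = 30  (first piece 3, then r[3]=15)
r[7] = 30
r[8] = 30
r[9] = 45  (first piece 3, then r[6]=30)
r[10] = 45
One optimal cutting: pieces 3 + 3 + 3 with 1 meter of scrap → $45.

45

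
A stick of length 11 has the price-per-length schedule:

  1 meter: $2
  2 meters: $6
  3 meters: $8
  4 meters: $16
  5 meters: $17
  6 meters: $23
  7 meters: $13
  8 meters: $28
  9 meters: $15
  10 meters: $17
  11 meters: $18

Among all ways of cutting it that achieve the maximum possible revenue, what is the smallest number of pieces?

Build r[k] bottom-up: r[k] = max over allowed piece i of (p[i] + r[k−i]).
r[1] = 2
r[2] = max(2+2, 6+0) = 6
r[3] = max(2+6, 6+2, 8+0) = 8
r[4] = max(2+8, 6+6, 8+2, 16+0) = 16
r[5] = max(2+16, 6+8, 8+6, 16+2, 17+0) = 18
r[6] = max(2+18, 6+16, 8+8, 16+6, 17+2, 23+0) = 23
r[7] = max(2+23, 6+18, 8+16, …, 23+2, 13+0) = 25
r[8] = max(2+25, 6+23, 8+18, …, 13+2, 28+0) = 32
r[9] = max(2+32, 6+25, 8+23, …, 28+2, 15+0) = 34
r[10] = max(2+34, 6+32, 8+25, …, 15+2, 17+0) = 39
r[11] = max(2+39, 6+34, 8+32, …, 17+2, 18+0) = 41
Maximum revenue is $41.
Now minimize piece count subject to staying optimal: for each k, pieces[k] = 1 + min over i with p[i]+r[k−i]=r[k] of pieces[k−i].
pieces[8] = 2
pieces[9] = 3
pieces[10] = 2
pieces[11] = 3

3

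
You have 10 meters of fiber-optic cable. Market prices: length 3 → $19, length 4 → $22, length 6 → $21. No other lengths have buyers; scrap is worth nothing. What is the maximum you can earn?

Consider every possible first cut. best[k] is the best of p[i]+best[k−i] over all sellable i≤k.
best[1] = 0
best[2] = 0
best[3] = 19
best[4] = max(19+0, 22+0) = 22
best[5] = max(19+0, 22+0) = 22
best[6] = max(19+19, 22+0, 21+0) = 38
best[7] = max(19+22, 22+19, 21+0) = 41
best[8] = max(19+22, 22+22, 21+0) = 44
best[9] = max(19+38, 22+22, 21+19) = 57
best[10] = max(19+41, 22+38, 21+22) = 60
One optimal cutting: 4 + 3 + 3 → $60.

60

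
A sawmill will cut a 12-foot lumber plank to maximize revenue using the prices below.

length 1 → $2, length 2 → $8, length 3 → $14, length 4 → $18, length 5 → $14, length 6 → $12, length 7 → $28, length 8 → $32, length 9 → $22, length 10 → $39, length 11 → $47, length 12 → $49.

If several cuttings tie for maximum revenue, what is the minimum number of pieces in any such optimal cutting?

4

Let r[k] be the best obtainable value from length k. For each k, try every first piece i and keep the best of price[i] + r[k−i].
r[1] = 2
r[2] = max(2+2, 8+0) = 8
r[3] = max(2+8, 8+2, 14+0) = 14
r[4] = max(2+14, 8+8, 14+2, 18+0) = 18
r[5] = max(2+18, 8+14, 14+8, 18+2, 14+0) = 22
r[6] = max(2+22, 8+18, 14+14, 18+8, 14+2, 12+0) = 28
r[7] = max(2+28, 8+22, 14+18, …, 12+2, 28+0) = 32
r[8] = max(2+32, 8+28, 14+22, …, 28+2, 32+0) = 36
r[9] = max(2+36, 8+32, 14+28, …, 32+2, 22+0) = 42
r[10] = max(2+42, 8+36, 14+32, …, 22+2, 39+0) = 46
r[11] = max(2+46, 8+42, 14+36, …, 39+2, 47+0) = 50
r[12] = max(2+50, 8+46, 14+42, …, 47+2, 49+0) = 56
Maximum revenue is $56.
Now minimize piece count subject to staying optimal: for each k, pieces[k] = 1 + min over i with p[i]+r[k−i]=r[k] of pieces[k−i].
pieces[9] = 3
pieces[10] = 3
pieces[11] = 3
pieces[12] = 4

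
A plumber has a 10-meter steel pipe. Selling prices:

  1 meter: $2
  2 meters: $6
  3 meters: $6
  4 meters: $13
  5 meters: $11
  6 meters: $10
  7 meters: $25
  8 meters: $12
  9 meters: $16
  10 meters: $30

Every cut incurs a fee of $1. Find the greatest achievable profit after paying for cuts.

Consider every possible first cut. r[k] is the best of p[i]+r[k−i] over all sellable i≤k, charging 1 whenever i<k.
r[1] = 2
r[2] = max(2+2-1, 6+0) = 6
r[3] = max(2+6-1, 6+2-1, 6+0) = 7
r[4] = max(2+7-1, 6+6-1, 6+2-1, 13+0) = 13
r[5] = max(2+13-1, 6+7-1, 6+6-1, 13+2-1, 11+0) = 14
r[6] = max(2+14-1, 6+13-1, 6+7-1, 13+6-1, 11+2-1, 10+0) = 18
r[7] = max(2+18-1, 6+14-1, 6+13-1, …, 10+2-1, 25+0) = 25
r[8] = max(2+25-1, 6+18-1, 6+14-1, …, 25+2-1, 12+0) = 26
r[9] = max(2+26-1, 6+25-1, 6+18-1, …, 12+2-1, 16+0) = 30
r[10] = max(2+30-1, 6+26-1, 6+25-1, …, 16+2-1, 30+0) = 31
One optimal plan: pieces 7 + 2 + 1 (2 cuts) → $33 − $2 = $31.

31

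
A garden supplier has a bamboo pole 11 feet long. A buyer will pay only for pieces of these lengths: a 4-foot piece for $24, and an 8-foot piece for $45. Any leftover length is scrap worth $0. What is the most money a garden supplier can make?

Build f[k] bottom-up: f[k] = max over allowed piece i of (p[i] + f[k−i]).
f[1] = 0
f[2] = 0
f[3] = 0
f[4] = 24
f[5] = 24
f[6] = 24
f[7] = 24
f[8] = max(24+24, 45+0) = 48
f[9] = max(24+24, 45+0) = 48
f[10] = max(24+24, 45+0) = 48
f[11] = max(24+24, 45+0) = 48
One optimal cutting: pieces 4 + 4 with 3 feet of scrap → $48.

48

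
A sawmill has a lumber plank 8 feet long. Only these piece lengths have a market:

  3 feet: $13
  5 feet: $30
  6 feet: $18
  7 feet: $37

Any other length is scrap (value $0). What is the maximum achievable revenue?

Build r[k] bottom-up: r[k] = max over allowed piece i of (p[i] + r[k−i]).
r[1] = 0
r[2] = 0
r[3] = 13
r[4] = 13
r[5] = max(13+0, 30+0) = 30
r[6] = max(13+13, 30+0, 18+0) = 30
r[7] = max(13+13, 30+0, 18+0, 37+0) = 37
r[8] = max(13+30, 30+13, 18+0, 37+0) = 43
One optimal cutting: 5 + 3 → $43.

43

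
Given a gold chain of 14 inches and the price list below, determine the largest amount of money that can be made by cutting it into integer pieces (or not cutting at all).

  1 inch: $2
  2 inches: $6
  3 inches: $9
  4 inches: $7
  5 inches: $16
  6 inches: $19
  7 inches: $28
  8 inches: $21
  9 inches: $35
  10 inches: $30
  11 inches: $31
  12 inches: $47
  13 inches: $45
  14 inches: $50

56

Build v[k] bottom-up: v[k] = max over allowed piece i of (p[i] + v[k−i]).
v[1] = 2
v[2] = max(2+2, 6+0) = 6
v[3] = max(2+6, 6+2, 9+0) = 9
v[4] = max(2+9, 6+6, 9+2, 7+0) = 12
v[5] = max(2+12, 6+9, 9+6, 7+2, 16+0) = 16
v[6] = max(2+16, 6+12, 9+9, 7+6, 16+2, 19+0) = 19
v[7] = max(2+19, 6+16, 9+12, …, 19+2, 28+0) = 28
v[8] = max(2+28, 6+19, 9+16, …, 28+2, 21+0) = 30
v[9] = max(2+30, 6+28, 9+19, …, 21+2, 35+0) = 35
v[10] = max(2+35, 6+30, 9+28, …, 35+2, 30+0) = 37
v[11] = max(2+37, 6+35, 9+30, …, 30+2, 31+0) = 41
v[12] = max(2+41, 6+37, 9+35, …, 31+2, 47+0) = 47
v[13] = max(2+47, 6+41, 9+37, …, 47+2, 45+0) = 49
v[14] = max(2+49, 6+47, 9+41, …, 45+2, 50+0) = 56
One optimal cutting: 7 + 7 → $28 + $28 = $56.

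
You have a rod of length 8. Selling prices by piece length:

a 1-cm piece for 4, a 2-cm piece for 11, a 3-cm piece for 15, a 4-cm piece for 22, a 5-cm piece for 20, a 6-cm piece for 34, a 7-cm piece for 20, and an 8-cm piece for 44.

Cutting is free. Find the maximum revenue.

45

Build v[k] bottom-up: v[k] = max over allowed piece i of (p[i] + v[k−i]).
v[1] = 4
v[2] = 11
v[3] = 15  (first piece 1, then v[2]=11)
v[4] = 22  (first piece 2, then v[2]=11)
v[5] = 26  (first piece 1, then v[4]=22)
v[6] = 34
v[7] = 38  (first piece 1, then v[6]=34)
v[8] = 45  (first piece 2, then v[6]=34)
One optimal cutting: 6 + 2 → 34 + 11 = 45.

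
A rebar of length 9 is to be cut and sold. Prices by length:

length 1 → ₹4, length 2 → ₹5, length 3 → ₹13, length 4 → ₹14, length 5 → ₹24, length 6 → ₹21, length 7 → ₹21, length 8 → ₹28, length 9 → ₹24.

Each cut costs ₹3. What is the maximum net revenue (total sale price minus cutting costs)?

Consider every possible first cut. v[k] is the best of p[i]+v[k−i] over all sellable i≤k, charging 3 whenever i<k.
v[1] = 4
v[2] = 5  (first piece 1, then v[1]=4)
v[3] = 13
v[4] = 14  (first piece 1, then v[3]=13)
v[5] = 24
v[6] = 25  (first piece 1, then v[5]=24)
v[7] = 26  (first piece 1, then v[6]=25)
v[8] = 34  (first piece 3, then v[5]=24)
v[9] = 35  (first piece 1, then v[8]=34)
One optimal plan: pieces 5 + 3 + 1 (2 cuts) → ₹41 − ₹6 = ₹35.

35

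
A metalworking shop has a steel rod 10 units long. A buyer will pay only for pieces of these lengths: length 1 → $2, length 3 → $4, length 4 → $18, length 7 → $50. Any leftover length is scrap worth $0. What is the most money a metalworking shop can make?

56

Let f[k] be the best obtainable value from length k. For each k, try every first piece i and keep the best of price[i] + f[k−i].
f[1] = 2
f[2] = 4  (first piece 1, then f[1]=2)
f[3] = 6  (first piece 1, then f[2]=4)
f[4] = 18
f[5] = 20  (first piece 1, then f[4]=18)
f[6] = 22  (first piece 1, then f[5]=20)
f[7] = 50
f[8] = 52  (first piece 1, then f[7]=50)
f[9] = 54  (first piece 1, then f[8]=52)
f[10] = 56  (first piece 1, then f[9]=54)
One optimal cutting: 7 + 1 + 1 + 1 → $56.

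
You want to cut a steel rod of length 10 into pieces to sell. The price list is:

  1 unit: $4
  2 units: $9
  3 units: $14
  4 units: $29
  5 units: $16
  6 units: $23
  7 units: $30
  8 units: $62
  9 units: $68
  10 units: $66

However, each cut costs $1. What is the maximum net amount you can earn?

71

Consider every possible first cut. r[k] is the best of p[i]+r[k−i] over all sellable i≤k, charging 1 whenever i<k.
r[1] = 4
r[2] = max(4+4-1, 9+0) = 9
r[3] = max(4+9-1, 9+4-1, 14+0) = 14
r[4] = max(4+14-1, 9+9-1, 14+4-1, 29+0) = 29
r[5] = max(4+29-1, 9+14-1, 14+9-1, 29+4-1, 16+0) = 32
r[6] = max(4+32-1, 9+29-1, 14+14-1, 29+9-1, 16+4-1, 23+0) = 37
r[7] = max(4+37-1, 9+32-1, 14+29-1, …, 23+4-1, 30+0) = 42
r[8] = max(4+42-1, 9+37-1, 14+32-1, …, 30+4-1, 62+0) = 62
r[9] = max(4+62-1, 9+42-1, 14+37-1, …, 62+4-1, 68+0) = 68
r[10] = max(4+68-1, 9+62-1, 14+42-1, …, 68+4-1, 66+0) = 71
One optimal plan: pieces 9 + 1 (1 cut) → $72 − $1 = $71.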